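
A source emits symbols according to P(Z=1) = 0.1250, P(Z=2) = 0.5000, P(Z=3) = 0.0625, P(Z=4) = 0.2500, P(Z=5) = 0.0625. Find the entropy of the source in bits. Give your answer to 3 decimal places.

1.875 bits

H(Z) = −Σ p·log₂ p.
  −(0.1250)·log₂(0.1250) = 0.3750
  −(0.5000)·log₂(0.5000) = 0.5000
  −(0.0625)·log₂(0.0625) = 0.2500
  −(0.2500)·log₂(0.2500) = 0.5000
  −(0.0625)·log₂(0.0625) = 0.2500
Sum: 0.3750 + 0.5000 + 0.2500 + 0.5000 + 0.2500 = 1.875 bits.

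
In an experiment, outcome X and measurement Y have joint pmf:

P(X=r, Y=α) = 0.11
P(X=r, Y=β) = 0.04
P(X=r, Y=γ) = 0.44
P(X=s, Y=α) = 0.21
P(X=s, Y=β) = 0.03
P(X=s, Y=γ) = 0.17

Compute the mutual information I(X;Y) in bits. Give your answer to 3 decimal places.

Marginals: p(X) = (0.5900, 0.4100), p(Y) = (0.3200, 0.0700, 0.6100).
I(X;Y) = Σ p(x,y)·log₂[p(x,y)/(p(x)p(y))].
  (r,α): 0.11·log₂(0.5826) = -0.0857
  (r,β): 0.04·log₂(0.9685) = -0.0018
  (r,γ): 0.44·log₂(1.2226) = 0.1276
  (s,α): 0.21·log₂(1.6006) = 0.1425
  (s,β): 0.03·log₂(1.0453) = 0.0019
  (s,γ): 0.17·log₂(0.6797) = -0.0947
Sum = 0.090 bits.

0.090 bits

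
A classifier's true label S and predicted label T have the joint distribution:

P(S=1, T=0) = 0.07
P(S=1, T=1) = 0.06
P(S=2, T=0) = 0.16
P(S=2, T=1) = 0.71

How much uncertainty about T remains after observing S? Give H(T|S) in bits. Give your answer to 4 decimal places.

0.7285 bits

Marginals: p(S) = (0.1300, 0.8700), p(T) = (0.2300, 0.7700).
H(T|S) = Σ p(S) · H(T|S=·).
  S=1: p=0.1300, H(T|S=1) = 0.9957
  S=2: p=0.8700, H(T|S=2) = 0.6886
Weighted sum = 0.7285 bits.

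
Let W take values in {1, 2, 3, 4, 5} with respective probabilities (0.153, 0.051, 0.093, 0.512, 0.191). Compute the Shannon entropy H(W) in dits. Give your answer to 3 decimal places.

H(W) = −Σ p·log₁₀ p.
  −(0.153)·log₁₀(0.153) = 0.1247
  −(0.051)·log₁₀(0.051) = 0.0659
  −(0.093)·log₁₀(0.093) = 0.0959
  −(0.512)·log₁₀(0.512) = 0.1489
  −(0.191)·log₁₀(0.191) = 0.1373
Sum: 0.1247 + 0.0659 + 0.0959 + 0.1489 + 0.1373 = 0.573 dits.

0.573 dits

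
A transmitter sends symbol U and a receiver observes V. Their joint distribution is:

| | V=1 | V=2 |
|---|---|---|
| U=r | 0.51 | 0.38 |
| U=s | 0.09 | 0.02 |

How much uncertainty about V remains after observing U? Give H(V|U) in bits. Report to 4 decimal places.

0.9515 bits

Chain rule: H(V|U) = H(U,V) − H(U).
Marginals: p(U) = (0.8900, 0.1100), p(V) = (0.6000, 0.4000).
H(U,V) = 1.4514 bits; H(U) = 0.4999 bits.
H(V|U) = 1.4514 − 0.4999 = 0.9515 bits.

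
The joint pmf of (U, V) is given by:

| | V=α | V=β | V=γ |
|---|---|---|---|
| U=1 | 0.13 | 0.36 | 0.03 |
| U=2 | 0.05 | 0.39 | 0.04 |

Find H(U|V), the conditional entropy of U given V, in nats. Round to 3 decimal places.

Chain rule: H(U|V) = H(U,V) − H(V).
Marginals: p(U) = (0.5200, 0.4800), p(V) = (0.1800, 0.7500, 0.0700).
H(U,V) = 1.3840 nats; H(V) = 0.7106 nats.
H(U|V) = 1.3840 − 0.7106 = 0.673 nats.

0.673 nats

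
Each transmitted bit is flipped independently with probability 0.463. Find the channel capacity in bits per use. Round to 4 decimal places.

Binary symmetric channel: C = 1 − h₂(ε) where h₂ is the binary entropy function.
h₂(0.463) = −0.463·log₂0.463 − 0.537·log₂0.537 = 0.9960.
C = 1 − 0.9960 = 0.0040 bits per channel use.

0.0040 bits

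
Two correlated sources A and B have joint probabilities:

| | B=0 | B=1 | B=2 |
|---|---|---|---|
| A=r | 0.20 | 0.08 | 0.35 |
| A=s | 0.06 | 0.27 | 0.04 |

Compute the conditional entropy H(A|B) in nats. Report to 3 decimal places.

0.458 nats

Chain rule: H(A|B) = H(A,B) − H(B).
Marginals: p(A) = (0.6300, 0.3700), p(B) = (0.2600, 0.3500, 0.3900).
H(A,B) = 1.5425 nats; H(B) = 1.0849 nats.
H(A|B) = 1.5425 − 1.0849 = 0.458 nats.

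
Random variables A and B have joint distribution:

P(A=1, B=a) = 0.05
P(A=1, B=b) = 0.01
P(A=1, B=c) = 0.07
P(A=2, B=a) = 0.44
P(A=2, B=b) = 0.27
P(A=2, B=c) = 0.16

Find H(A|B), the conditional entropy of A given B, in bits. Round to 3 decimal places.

0.499 bits

Chain rule: H(A|B) = H(A,B) − H(B).
Marginals: p(A) = (0.1300, 0.8700), p(B) = (0.4900, 0.2800, 0.2300).
H(A,B) = 2.0053 bits; H(B) = 1.5062 bits.
H(A|B) = 2.0053 − 1.5062 = 0.499 bits.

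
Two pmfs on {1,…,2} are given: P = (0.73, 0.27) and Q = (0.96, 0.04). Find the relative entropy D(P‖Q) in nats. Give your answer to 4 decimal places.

0.3156 nats

D(P‖Q) = Σ p·ln(p/q).
  0.73·ln(0.73/0.96) = -0.19994
  0.27·ln(0.27/0.04) = 0.51558
D(P‖Q) = 0.3156 nats.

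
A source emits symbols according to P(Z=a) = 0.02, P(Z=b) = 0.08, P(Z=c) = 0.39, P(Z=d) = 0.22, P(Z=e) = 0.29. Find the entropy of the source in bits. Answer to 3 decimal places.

1.933 bits

H(Z) = −Σ p·log₂ p.
  −(0.02)·log₂(0.02) = 0.1129
  −(0.08)·log₂(0.08) = 0.2915
  −(0.39)·log₂(0.39) = 0.5298
  −(0.22)·log₂(0.22) = 0.4806
  −(0.29)·log₂(0.29) = 0.5179
Sum: 0.1129 + 0.2915 + 0.5298 + 0.4806 + 0.5179 = 1.933 bits.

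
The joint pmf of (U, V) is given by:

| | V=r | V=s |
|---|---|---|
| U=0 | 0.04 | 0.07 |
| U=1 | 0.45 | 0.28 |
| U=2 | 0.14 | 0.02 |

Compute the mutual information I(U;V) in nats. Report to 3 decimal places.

0.041 nats

Marginals: p(U) = (0.1100, 0.7300, 0.1600), p(V) = (0.6300, 0.3700).
I(U;V) = Σ p(x,y)·ln[p(x,y)/(p(x)p(y))].
  (0,r): 0.04·ln(0.5772) = -0.0220
  (0,s): 0.07·ln(1.7199) = 0.0380
  (1,r): 0.45·ln(0.9785) = -0.0098
  (1,s): 0.28·ln(1.0367) = 0.0101
  (2,r): 0.14·ln(1.3889) = 0.0460
  (2,s): 0.02·ln(0.3378) = -0.0217
Sum = 0.041 nats.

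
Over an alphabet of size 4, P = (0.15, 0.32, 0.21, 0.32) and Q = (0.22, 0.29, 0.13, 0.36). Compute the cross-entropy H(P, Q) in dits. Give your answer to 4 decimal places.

0.5987 dits

H(P,Q) = −Σ p·log₁₀ q.
  −0.15·log₁₀(0.22) = 0.09864
  −0.32·log₁₀(0.29) = 0.17203
  −0.21·log₁₀(0.13) = 0.18607
  −0.32·log₁₀(0.36) = 0.14198
H(P,Q) = 0.5987 dits.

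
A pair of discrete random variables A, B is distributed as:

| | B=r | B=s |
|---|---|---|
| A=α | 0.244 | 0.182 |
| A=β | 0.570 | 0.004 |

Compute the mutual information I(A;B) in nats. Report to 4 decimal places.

Marginals: p(A) = (0.4260, 0.5740), p(B) = (0.8140, 0.1860).
I(A;B) = Σ p(x,y)·ln[p(x,y)/(p(x)p(y))].
  (α,r): 0.244·ln(0.7036) = -0.08576
  (α,s): 0.182·ln(2.2969) = 0.15135
  (β,r): 0.570·ln(1.2199) = 0.11332
  (β,s): 0.004·ln(0.0375) = -0.01314
Sum = 0.1658 nats.

0.1658 nats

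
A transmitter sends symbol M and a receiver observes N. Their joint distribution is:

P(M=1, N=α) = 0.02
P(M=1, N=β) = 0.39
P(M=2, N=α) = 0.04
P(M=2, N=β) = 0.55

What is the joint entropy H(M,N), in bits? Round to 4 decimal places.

1.3028 bits

H(M,N) = −Σ p(x,y)·log₂ p(x,y) over all 4 cells.
  cell (1,α): −0.02·log₂0.02 = 0.11288
  cell (1,β): −0.39·log₂0.39 = 0.52980
  cell (2,α): −0.04·log₂0.04 = 0.18575
  cell (2,β): −0.55·log₂0.55 = 0.47437
Sum = 1.3028 bits.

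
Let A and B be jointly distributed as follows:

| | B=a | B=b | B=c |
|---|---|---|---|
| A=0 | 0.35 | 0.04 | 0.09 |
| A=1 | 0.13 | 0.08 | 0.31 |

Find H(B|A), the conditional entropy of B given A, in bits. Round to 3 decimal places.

1.228 bits

Marginals: p(A) = (0.4800, 0.5200), p(B) = (0.4800, 0.1200, 0.4000).
H(B|A) = Σ p(A) · H(B|A=·).
  A=0: p=0.4800, H(B|A=0) = 1.0838
  A=1: p=0.5200, H(B|A=1) = 1.3603
Weighted sum = 1.228 bits.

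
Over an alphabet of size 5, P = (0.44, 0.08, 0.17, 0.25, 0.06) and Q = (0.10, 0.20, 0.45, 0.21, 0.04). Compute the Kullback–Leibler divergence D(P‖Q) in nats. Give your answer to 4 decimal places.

D(P‖Q) = Σ p·ln(p/q).
  0.44·ln(0.44/0.10) = 0.65191
  0.08·ln(0.08/0.20) = -0.07330
  0.17·ln(0.17/0.45) = -0.16549
  0.25·ln(0.25/0.21) = 0.04359
  0.06·ln(0.06/0.04) = 0.02433
D(P‖Q) = 0.4810 nats.

0.4810 nats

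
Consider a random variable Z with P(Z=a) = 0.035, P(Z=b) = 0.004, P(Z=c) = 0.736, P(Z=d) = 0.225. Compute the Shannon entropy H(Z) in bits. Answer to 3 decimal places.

1.011 bits

H(Z) = −Σ p·log₂ p.
  −(0.035)·log₂(0.035) = 0.1693
  −(0.004)·log₂(0.004) = 0.0319
  −(0.736)·log₂(0.736) = 0.3255
  −(0.225)·log₂(0.225) = 0.4842
Sum: 0.1693 + 0.0319 + 0.3255 + 0.4842 = 1.011 bits.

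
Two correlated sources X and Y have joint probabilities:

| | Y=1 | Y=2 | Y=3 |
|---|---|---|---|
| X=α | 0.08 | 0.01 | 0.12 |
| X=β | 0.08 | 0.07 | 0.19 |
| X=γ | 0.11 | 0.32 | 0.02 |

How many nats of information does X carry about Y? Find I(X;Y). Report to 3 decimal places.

Marginals: p(X) = (0.2100, 0.3400, 0.4500), p(Y) = (0.2700, 0.4000, 0.3300).
I(X;Y) = H(X) + H(Y) − H(X,Y).
H(X) = 1.0539, H(Y) = 1.0859, H(X,Y) = 1.8919.
I(X;Y) = 1.0539 + 1.0859 − 1.8919 = 0.248 nats.

0.248 nats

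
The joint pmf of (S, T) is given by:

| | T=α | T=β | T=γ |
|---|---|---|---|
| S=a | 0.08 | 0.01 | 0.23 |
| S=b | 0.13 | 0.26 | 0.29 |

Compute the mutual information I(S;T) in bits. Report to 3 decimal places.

Marginals: p(S) = (0.3200, 0.6800), p(T) = (0.2100, 0.2700, 0.5200).
I(S;T) = H(S) + H(T) − H(S,T).
H(S) = 0.9044, H(T) = 1.4734, H(S,T) = 2.2515.
I(S;T) = 0.9044 + 1.4734 − 2.2515 = 0.126 bits.

0.126 bits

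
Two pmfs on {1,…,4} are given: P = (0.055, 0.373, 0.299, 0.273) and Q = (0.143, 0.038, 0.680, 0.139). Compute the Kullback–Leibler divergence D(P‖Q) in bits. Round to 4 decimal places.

1.0647 bits

D(P‖Q) = Σ p·log₂(p/q).
  0.055·log₂(0.055/0.143) = -0.07582
  0.373·log₂(0.373/0.038) = 1.22907
  0.299·log₂(0.299/0.680) = -0.35443
  0.273·log₂(0.273/0.139) = 0.26585
D(P‖Q) = 1.0647 bits.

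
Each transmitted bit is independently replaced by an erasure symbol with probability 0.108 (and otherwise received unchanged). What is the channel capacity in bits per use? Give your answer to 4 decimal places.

0.8920 bits

Binary erasure channel: capacity C = 1 − ε.
C = 1 − 0.108 = 0.8920 bits per channel use.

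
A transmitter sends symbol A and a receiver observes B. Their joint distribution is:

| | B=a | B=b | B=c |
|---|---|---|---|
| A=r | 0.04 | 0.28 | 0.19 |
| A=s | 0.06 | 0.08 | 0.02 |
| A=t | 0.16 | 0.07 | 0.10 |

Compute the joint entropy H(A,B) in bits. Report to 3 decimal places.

2.827 bits

H(A,B) = −Σ p(x,y)·log₂ p(x,y) over all 9 cells.
  cell (r,a): −0.04·log₂0.04 = 0.1858
  cell (r,b): −0.28·log₂0.28 = 0.5142
  cell (r,c): −0.19·log₂0.19 = 0.4552
  cell (s,a): −0.06·log₂0.06 = 0.2435
  cell (s,b): −0.08·log₂0.08 = 0.2915
  cell (s,c): −0.02·log₂0.02 = 0.1129
  cell (t,a): −0.16·log₂0.16 = 0.4230
  cell (t,b): −0.07·log₂0.07 = 0.2686
  cell (t,c): −0.10·log₂0.10 = 0.3322
Sum = 2.827 bits.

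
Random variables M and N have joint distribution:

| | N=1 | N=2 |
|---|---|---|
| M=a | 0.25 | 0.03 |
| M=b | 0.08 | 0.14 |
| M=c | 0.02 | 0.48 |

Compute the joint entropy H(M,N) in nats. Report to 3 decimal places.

1.360 nats

H(M,N) = −Σ p(x,y)·ln p(x,y) over all 6 cells.
  cell (a,1): −0.25·ln0.25 = 0.3466
  cell (a,2): −0.03·ln0.03 = 0.1052
  cell (b,1): −0.08·ln0.08 = 0.2021
  cell (b,2): −0.14·ln0.14 = 0.2753
  cell (c,1): −0.02·ln0.02 = 0.0782
  cell (c,2): −0.48·ln0.48 = 0.3523
Sum = 1.360 nats.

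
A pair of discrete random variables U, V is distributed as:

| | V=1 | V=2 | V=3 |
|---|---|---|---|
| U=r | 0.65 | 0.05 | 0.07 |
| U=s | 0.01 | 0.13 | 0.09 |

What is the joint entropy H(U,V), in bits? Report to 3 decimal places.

H(U,V) = −Σ p(x,y)·log₂ p(x,y) over all 6 cells.
  cell (r,1): −0.65·log₂0.65 = 0.4040
  cell (r,2): −0.05·log₂0.05 = 0.2161
  cell (r,3): −0.07·log₂0.07 = 0.2686
  cell (s,1): −0.01·log₂0.01 = 0.0664
  cell (s,2): −0.13·log₂0.13 = 0.3826
  cell (s,3): −0.09·log₂0.09 = 0.3127
Sum = 1.650 bits.

1.650 bits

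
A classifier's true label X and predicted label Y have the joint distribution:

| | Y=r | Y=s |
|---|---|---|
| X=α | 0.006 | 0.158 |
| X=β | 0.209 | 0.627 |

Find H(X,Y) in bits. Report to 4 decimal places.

1.3592 bits

H(X,Y) = −Σ p(x,y)·log₂ p(x,y) over all 4 cells.
  cell (α,r): −0.006·log₂0.006 = 0.04428
  cell (α,s): −0.158·log₂0.158 = 0.42060
  cell (β,r): −0.209·log₂0.209 = 0.47201
  cell (β,s): −0.627·log₂0.627 = 0.42226
Sum = 1.3592 bits.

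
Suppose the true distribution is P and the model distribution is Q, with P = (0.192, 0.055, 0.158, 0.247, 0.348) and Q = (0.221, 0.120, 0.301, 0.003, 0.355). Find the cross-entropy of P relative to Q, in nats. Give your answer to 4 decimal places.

2.3914 nats

H(P,Q) = −Σ p·ln q.
  −0.192·ln(0.221) = 0.28984
  −0.055·ln(0.120) = 0.11661
  −0.158·ln(0.301) = 0.18970
  −0.247·ln(0.003) = 1.43486
  −0.348·ln(0.355) = 0.36040
H(P,Q) = 2.3914 nats.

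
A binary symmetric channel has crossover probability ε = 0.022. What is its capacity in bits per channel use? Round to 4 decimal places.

0.8475 bits

Binary symmetric channel: C = 1 − h₂(ε) where h₂ is the binary entropy function.
h₂(0.022) = −0.022·log₂0.022 − 0.978·log₂0.978 = 0.1525.
C = 1 − 0.1525 = 0.8475 bits per channel use.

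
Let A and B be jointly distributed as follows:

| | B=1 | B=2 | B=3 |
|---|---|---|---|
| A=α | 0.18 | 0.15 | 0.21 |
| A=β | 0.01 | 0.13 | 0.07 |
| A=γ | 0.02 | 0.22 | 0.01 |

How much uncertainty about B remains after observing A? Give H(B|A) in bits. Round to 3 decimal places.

1.253 bits

Chain rule: H(B|A) = H(A,B) − H(A).
Marginals: p(A) = (0.5400, 0.2100, 0.2500), p(B) = (0.2100, 0.5000, 0.2900).
H(A,B) = 2.7062 bits; H(A) = 1.4529 bits.
H(B|A) = 2.7062 − 1.4529 = 1.253 bits.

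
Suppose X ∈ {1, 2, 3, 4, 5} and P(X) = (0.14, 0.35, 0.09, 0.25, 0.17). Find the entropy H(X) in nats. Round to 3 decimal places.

H(X) = −Σ p·ln p.
  −(0.14)·ln(0.14) = 0.2753
  −(0.35)·ln(0.35) = 0.3674
  −(0.09)·ln(0.09) = 0.2167
  −(0.25)·ln(0.25) = 0.3466
  −(0.17)·ln(0.17) = 0.3012
Sum: 0.2753 + 0.3674 + 0.2167 + 0.3466 + 0.3012 = 1.507 nats.

1.507 nats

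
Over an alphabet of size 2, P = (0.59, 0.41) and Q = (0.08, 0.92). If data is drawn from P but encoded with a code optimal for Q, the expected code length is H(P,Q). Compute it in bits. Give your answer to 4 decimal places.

2.1992 bits

H(P,Q) = −Σ p·log₂ q.
  −0.59·log₂(0.08) = 2.14988
  −0.41·log₂(0.92) = 0.04932
H(P,Q) = 2.1992 bits.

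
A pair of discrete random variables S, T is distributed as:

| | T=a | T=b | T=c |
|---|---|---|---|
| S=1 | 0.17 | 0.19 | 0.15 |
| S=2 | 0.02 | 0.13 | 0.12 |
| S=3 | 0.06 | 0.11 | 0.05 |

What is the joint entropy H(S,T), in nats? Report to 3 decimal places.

2.061 nats

H(S,T) = −Σ p(x,y)·ln p(x,y) over all 9 cells.
  cell (1,a): −0.17·ln0.17 = 0.3012
  cell (1,b): −0.19·ln0.19 = 0.3155
  cell (1,c): −0.15·ln0.15 = 0.2846
  cell (2,a): −0.02·ln0.02 = 0.0782
  cell (2,b): −0.13·ln0.13 = 0.2652
  cell (2,c): −0.12·ln0.12 = 0.2544
  cell (3,a): −0.06·ln0.06 = 0.1688
  cell (3,b): −0.11·ln0.11 = 0.2428
  cell (3,c): −0.05·ln0.05 = 0.1498
Sum = 2.061 nats.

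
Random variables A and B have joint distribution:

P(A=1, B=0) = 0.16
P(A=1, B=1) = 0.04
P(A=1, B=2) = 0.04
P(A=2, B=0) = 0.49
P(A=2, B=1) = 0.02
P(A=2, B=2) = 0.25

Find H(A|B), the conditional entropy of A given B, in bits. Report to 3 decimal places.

0.746 bits

Chain rule: H(A|B) = H(A,B) − H(B).
Marginals: p(A) = (0.2400, 0.7600), p(B) = (0.6500, 0.0600, 0.2900).
H(A,B) = 1.9117 bits; H(B) = 1.1654 bits.
H(A|B) = 1.9117 − 1.1654 = 0.746 bits.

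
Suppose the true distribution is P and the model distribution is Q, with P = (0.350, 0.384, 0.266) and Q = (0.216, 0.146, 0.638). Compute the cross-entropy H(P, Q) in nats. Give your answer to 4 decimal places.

H(P,Q) = −Σ p·ln q.
  −0.350·ln(0.216) = 0.53637
  −0.384·ln(0.146) = 0.73887
  −0.266·ln(0.638) = 0.11954
H(P,Q) = 1.3948 nats.

1.3948 nats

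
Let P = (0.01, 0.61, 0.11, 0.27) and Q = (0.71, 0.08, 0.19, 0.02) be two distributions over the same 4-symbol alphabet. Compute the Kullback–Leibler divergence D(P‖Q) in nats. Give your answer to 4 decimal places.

D(P‖Q) = Σ p·ln(p/q).
  0.01·ln(0.01/0.71) = -0.04263
  0.61·ln(0.61/0.08) = 1.23917
  0.11·ln(0.11/0.19) = -0.06012
  0.27·ln(0.27/0.02) = 0.70273
D(P‖Q) = 1.8392 nats.

1.8392 nats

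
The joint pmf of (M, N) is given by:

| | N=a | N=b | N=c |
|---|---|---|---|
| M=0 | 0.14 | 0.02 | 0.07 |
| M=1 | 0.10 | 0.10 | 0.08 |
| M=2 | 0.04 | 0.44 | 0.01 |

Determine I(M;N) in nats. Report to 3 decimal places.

Marginals: p(M) = (0.2300, 0.2800, 0.4900), p(N) = (0.2800, 0.5600, 0.1600).
I(M;N) = H(M) + H(N) − H(M,N).
H(M) = 1.0440, H(N) = 0.9743, H(M,N) = 1.7383.
I(M;N) = 1.0440 + 0.9743 − 1.7383 = 0.280 nats.

0.280 nats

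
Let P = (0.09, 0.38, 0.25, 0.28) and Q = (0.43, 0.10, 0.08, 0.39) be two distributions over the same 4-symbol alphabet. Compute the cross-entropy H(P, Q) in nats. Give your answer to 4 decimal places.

1.8460 nats

H(P,Q) = −Σ p·ln q.
  −0.09·ln(0.43) = 0.07596
  −0.38·ln(0.10) = 0.87498
  −0.25·ln(0.08) = 0.63143
  −0.28·ln(0.39) = 0.26365
H(P,Q) = 1.8460 nats.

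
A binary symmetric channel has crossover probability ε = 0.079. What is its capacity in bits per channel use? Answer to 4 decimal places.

0.6014 bits

Binary symmetric channel: C = 1 − h₂(ε) where h₂ is the binary entropy function.
h₂(0.079) = −0.079·log₂0.079 − 0.921·log₂0.921 = 0.3986.
C = 1 − 0.3986 = 0.6014 bits per channel use.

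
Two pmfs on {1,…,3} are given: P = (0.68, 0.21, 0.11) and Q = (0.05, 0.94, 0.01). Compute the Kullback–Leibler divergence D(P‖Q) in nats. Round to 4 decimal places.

1.7239 nats

D(P‖Q) = Σ p·ln(p/q).
  0.68·ln(0.68/0.05) = 1.77485
  0.21·ln(0.21/0.94) = -0.31474
  0.11·ln(0.11/0.01) = 0.26377
D(P‖Q) = 1.7239 nats.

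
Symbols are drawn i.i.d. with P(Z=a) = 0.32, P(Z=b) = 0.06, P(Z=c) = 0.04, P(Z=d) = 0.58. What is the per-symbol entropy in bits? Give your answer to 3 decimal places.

1.411 bits

H(Z) = −Σ p·log₂ p.
  −(0.32)·log₂(0.32) = 0.5260
  −(0.06)·log₂(0.06) = 0.2435
  −(0.04)·log₂(0.04) = 0.1858
  −(0.58)·log₂(0.58) = 0.4558
Sum: 0.5260 + 0.2435 + 0.1858 + 0.4558 = 1.411 bits.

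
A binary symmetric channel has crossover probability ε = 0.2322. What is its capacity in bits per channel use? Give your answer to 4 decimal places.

0.2182 bits

Binary symmetric channel: C = 1 − h₂(ε) where h₂ is the binary entropy function.
h₂(0.2322) = −0.2322·log₂0.2322 − 0.7678·log₂0.7678 = 0.7818.
C = 1 − 0.7818 = 0.2182 bits per channel use.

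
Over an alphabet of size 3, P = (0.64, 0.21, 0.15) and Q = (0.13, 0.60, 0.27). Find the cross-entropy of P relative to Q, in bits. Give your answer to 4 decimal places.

H(P,Q) = −Σ p·log₂ q.
  −0.64·log₂(0.13) = 1.88379
  −0.21·log₂(0.60) = 0.15476
  −0.15·log₂(0.27) = 0.28335
H(P,Q) = 2.3219 bits.

2.3219 bits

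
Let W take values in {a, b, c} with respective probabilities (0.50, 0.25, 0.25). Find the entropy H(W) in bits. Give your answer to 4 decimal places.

1.5000 bits

H(W) = −Σ p·log₂ p.
  −(0.50)·log₂(0.50) = 0.50000
  −(0.25)·log₂(0.25) = 0.50000
  −(0.25)·log₂(0.25) = 0.50000
Sum: 0.50000 + 0.50000 + 0.50000 = 1.5000 bits.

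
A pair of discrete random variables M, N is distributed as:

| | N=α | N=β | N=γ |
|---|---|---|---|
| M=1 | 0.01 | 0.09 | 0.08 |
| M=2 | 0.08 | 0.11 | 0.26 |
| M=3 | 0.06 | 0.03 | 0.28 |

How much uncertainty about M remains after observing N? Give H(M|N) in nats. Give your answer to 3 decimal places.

0.971 nats

Chain rule: H(M|N) = H(M,N) − H(N).
Marginals: p(M) = (0.1800, 0.4500, 0.3700), p(N) = (0.1500, 0.2300, 0.6200).
H(M,N) = 1.8904 nats; H(N) = 0.9190 nats.
H(M|N) = 1.8904 − 0.9190 = 0.971 nats.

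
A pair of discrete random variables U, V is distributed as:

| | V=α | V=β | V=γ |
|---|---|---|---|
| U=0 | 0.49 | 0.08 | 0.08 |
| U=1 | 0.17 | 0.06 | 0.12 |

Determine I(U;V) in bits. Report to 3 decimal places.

0.059 bits

Marginals: p(U) = (0.6500, 0.3500), p(V) = (0.6600, 0.1400, 0.2000).
I(U;V) = Σ p(x,y)·log₂[p(x,y)/(p(x)p(y))].
  (0,α): 0.49·log₂(1.1422) = 0.0940
  (0,β): 0.08·log₂(0.8791) = -0.0149
  (0,γ): 0.08·log₂(0.6154) = -0.0560
  (1,α): 0.17·log₂(0.7359) = -0.0752
  (1,β): 0.06·log₂(1.2245) = 0.0175
  (1,γ): 0.12·log₂(1.7143) = 0.0933
Sum = 0.059 bits.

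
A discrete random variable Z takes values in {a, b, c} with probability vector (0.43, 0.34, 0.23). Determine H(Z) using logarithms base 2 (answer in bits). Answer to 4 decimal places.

1.5404 bits

H(Z) = −Σ p·log₂ p.
  −(0.43)·log₂(0.43) = 0.52356
  −(0.34)·log₂(0.34) = 0.52917
  −(0.23)·log₂(0.23) = 0.48767
Sum: 0.52356 + 0.52917 + 0.48767 = 1.5404 bits.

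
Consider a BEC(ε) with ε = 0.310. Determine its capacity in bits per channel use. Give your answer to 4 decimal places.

0.6900 bits

Binary erasure channel: capacity C = 1 − ε.
C = 1 − 0.310 = 0.6900 bits per channel use.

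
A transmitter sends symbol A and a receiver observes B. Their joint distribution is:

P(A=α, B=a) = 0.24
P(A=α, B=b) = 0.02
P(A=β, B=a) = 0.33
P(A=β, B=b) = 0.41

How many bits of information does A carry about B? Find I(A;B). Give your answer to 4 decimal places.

0.1503 bits

Marginals: p(A) = (0.2600, 0.7400), p(B) = (0.5700, 0.4300).
I(A;B) = Σ p(x,y)·log₂[p(x,y)/(p(x)p(y))].
  (α,a): 0.24·log₂(1.6194) = 0.16692
  (α,b): 0.02·log₂(0.1789) = -0.04966
  (β,a): 0.33·log₂(0.7824) = -0.11685
  (β,b): 0.41·log₂(1.2885) = 0.14993
Sum = 0.1503 bits.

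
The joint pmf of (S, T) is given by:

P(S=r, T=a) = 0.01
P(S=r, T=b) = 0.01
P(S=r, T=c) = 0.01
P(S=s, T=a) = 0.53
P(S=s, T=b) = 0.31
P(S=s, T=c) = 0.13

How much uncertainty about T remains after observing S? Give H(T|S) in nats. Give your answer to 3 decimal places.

0.968 nats

Marginals: p(S) = (0.0300, 0.9700), p(T) = (0.5400, 0.3200, 0.1400).
H(T|S) = Σ p(S) · H(T|S=·).
  S=r: p=0.0300, H(T|S=r) = 1.0986
  S=s: p=0.9700, H(T|S=s) = 0.9642
Weighted sum = 0.968 nats.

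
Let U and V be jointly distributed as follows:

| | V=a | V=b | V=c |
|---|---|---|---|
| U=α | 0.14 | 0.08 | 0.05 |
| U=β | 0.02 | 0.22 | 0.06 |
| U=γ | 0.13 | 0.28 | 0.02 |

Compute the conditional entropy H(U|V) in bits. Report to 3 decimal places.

Marginals: p(U) = (0.2700, 0.3000, 0.4300), p(V) = (0.2900, 0.5800, 0.1300).
H(U|V) = Σ p(V) · H(U|V=·).
  V=a: p=0.2900, H(U|V=a) = 1.2922
  V=b: p=0.5800, H(U|V=b) = 1.4319
  V=c: p=0.1300, H(U|V=c) = 1.4605
Weighted sum = 1.395 bits.

1.395 bits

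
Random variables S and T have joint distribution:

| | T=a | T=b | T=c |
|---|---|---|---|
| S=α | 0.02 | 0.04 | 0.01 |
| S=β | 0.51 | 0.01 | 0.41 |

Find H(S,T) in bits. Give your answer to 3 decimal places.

H(S,T) = −Σ p(x,y)·log₂ p(x,y) over all 6 cells.
  cell (α,a): −0.02·log₂0.02 = 0.1129
  cell (α,b): −0.04·log₂0.04 = 0.1858
  cell (α,c): −0.01·log₂0.01 = 0.0664
  cell (β,a): −0.51·log₂0.51 = 0.4954
  cell (β,b): −0.01·log₂0.01 = 0.0664
  cell (β,c): −0.41·log₂0.41 = 0.5274
Sum = 1.454 bits.

1.454 bits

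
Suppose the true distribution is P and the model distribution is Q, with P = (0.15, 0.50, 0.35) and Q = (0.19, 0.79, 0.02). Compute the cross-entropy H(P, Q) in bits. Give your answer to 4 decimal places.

2.5048 bits

H(P,Q) = −Σ p·log₂ q.
  −0.15·log₂(0.19) = 0.35939
  −0.50·log₂(0.79) = 0.17004
  −0.35·log₂(0.02) = 1.97535
H(P,Q) = 2.5048 bits.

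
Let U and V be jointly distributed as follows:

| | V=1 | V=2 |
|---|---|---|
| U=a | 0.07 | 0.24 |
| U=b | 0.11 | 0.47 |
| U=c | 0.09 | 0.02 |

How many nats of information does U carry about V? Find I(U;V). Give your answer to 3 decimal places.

0.084 nats

Marginals: p(U) = (0.3100, 0.5800, 0.1100), p(V) = (0.2700, 0.7300).
I(U;V) = Σ p(x,y)·ln[p(x,y)/(p(x)p(y))].
  (a,1): 0.07·ln(0.8363) = -0.0125
  (a,2): 0.24·ln(1.0605) = 0.0141
  (b,1): 0.11·ln(0.7024) = -0.0389
  (b,2): 0.47·ln(1.1101) = 0.0491
  (c,1): 0.09·ln(3.0303) = 0.0998
  (c,2): 0.02·ln(0.2491) = -0.0278
Sum = 0.084 nats.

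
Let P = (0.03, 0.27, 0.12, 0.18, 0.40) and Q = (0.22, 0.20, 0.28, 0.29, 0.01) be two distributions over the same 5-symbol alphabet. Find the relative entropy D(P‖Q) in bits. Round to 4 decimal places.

1.8889 bits

D(P‖Q) = Σ p·log₂(p/q).
  0.03·log₂(0.03/0.22) = -0.08623
  0.27·log₂(0.27/0.20) = 0.11690
  0.12·log₂(0.12/0.28) = -0.14669
  0.18·log₂(0.18/0.29) = -0.12385
  0.40·log₂(0.40/0.01) = 2.12877
D(P‖Q) = 1.8889 bits.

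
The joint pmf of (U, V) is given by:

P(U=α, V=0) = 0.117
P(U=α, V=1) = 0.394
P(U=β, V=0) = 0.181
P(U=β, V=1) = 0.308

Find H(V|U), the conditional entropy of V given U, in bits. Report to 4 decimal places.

0.8616 bits

Marginals: p(U) = (0.5110, 0.4890), p(V) = (0.2980, 0.7020).
H(V|U) = Σ p(U) · H(V|U=·).
  U=α: p=0.5110, H(V|U=α) = 0.7762
  U=β: p=0.4890, H(V|U=β) = 0.9508
Weighted sum = 0.8616 bits.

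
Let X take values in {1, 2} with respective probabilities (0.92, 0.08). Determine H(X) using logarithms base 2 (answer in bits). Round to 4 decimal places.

0.4022 bits

H(X) = −Σ p·log₂ p.
  −(0.92)·log₂(0.92) = 0.11067
  −(0.08)·log₂(0.08) = 0.29151
Sum: 0.11067 + 0.29151 = 0.4022 bits.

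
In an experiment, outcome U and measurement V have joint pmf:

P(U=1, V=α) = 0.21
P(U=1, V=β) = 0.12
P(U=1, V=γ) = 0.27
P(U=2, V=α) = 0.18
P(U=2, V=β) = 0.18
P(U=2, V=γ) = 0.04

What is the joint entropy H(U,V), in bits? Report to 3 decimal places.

H(U,V) = −Σ p(x,y)·log₂ p(x,y) over all 6 cells.
  cell (1,α): −0.21·log₂0.21 = 0.4728
  cell (1,β): −0.12·log₂0.12 = 0.3671
  cell (1,γ): −0.27·log₂0.27 = 0.5100
  cell (2,α): −0.18·log₂0.18 = 0.4453
  cell (2,β): −0.18·log₂0.18 = 0.4453
  cell (2,γ): −0.04·log₂0.04 = 0.1858
Sum = 2.426 bits.

2.426 bits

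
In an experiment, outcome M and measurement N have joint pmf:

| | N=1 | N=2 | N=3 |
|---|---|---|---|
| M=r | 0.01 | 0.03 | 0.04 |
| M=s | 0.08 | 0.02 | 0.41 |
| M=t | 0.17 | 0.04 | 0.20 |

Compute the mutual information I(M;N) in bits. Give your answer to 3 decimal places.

Marginals: p(M) = (0.0800, 0.5100, 0.4100), p(N) = (0.2600, 0.0900, 0.6500).
I(M;N) = Σ p(x,y)·log₂[p(x,y)/(p(x)p(y))].
  (r,1): 0.01·log₂(0.4808) = -0.0106
  (r,2): 0.03·log₂(4.1667) = 0.0618
  (r,3): 0.04·log₂(0.7692) = -0.0151
  (s,1): 0.08·log₂(0.6033) = -0.0583
  (s,2): 0.02·log₂(0.4357) = -0.0240
  (s,3): 0.41·log₂(1.2368) = 0.1257
  (t,1): 0.17·log₂(1.5947) = 0.1145
  (t,2): 0.04·log₂(1.0840) = 0.0047
  (t,3): 0.20·log₂(0.7505) = -0.0828
Sum = 0.116 bits.

0.116 bits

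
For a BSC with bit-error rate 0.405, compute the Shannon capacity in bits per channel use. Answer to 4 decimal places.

Binary symmetric channel: C = 1 − h₂(ε) where h₂ is the binary entropy function.
h₂(0.405) = −0.405·log₂0.405 − 0.595·log₂0.595 = 0.9738.
C = 1 − 0.9738 = 0.0262 bits per channel use.

0.0262 bits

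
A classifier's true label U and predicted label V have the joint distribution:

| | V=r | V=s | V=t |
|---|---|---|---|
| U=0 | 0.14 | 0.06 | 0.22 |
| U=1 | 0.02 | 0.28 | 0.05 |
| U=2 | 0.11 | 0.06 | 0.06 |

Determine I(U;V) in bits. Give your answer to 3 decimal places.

0.308 bits

Marginals: p(U) = (0.4200, 0.3500, 0.2300), p(V) = (0.2700, 0.4000, 0.3300).
I(U;V) = Σ p(x,y)·log₂[p(x,y)/(p(x)p(y))].
  (0,r): 0.14·log₂(1.2346) = 0.0426
  (0,s): 0.06·log₂(0.3571) = -0.0891
  (0,t): 0.22·log₂(1.5873) = 0.1466
  (1,r): 0.02·log₂(0.2116) = -0.0448
  (1,s): 0.28·log₂(2.0000) = 0.2800
  (1,t): 0.05·log₂(0.4329) = -0.0604
  (2,r): 0.11·log₂(1.7713) = 0.0907
  (2,s): 0.06·log₂(0.6522) = -0.0370
  (2,t): 0.06·log₂(0.7905) = -0.0203
Sum = 0.308 bits.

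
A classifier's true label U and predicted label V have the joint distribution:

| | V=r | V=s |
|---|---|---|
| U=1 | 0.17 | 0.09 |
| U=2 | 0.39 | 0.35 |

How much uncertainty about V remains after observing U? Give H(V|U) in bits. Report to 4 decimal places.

0.9804 bits

Marginals: p(U) = (0.2600, 0.7400), p(V) = (0.5600, 0.4400).
H(V|U) = Σ p(U) · H(V|U=·).
  U=1: p=0.2600, H(V|U=1) = 0.9306
  U=2: p=0.7400, H(V|U=2) = 0.9979
Weighted sum = 0.9804 bits.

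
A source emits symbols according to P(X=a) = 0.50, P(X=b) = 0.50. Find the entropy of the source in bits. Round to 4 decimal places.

1.0000 bits

H(X) = −Σ p·log₂ p.
  −(0.50)·log₂(0.50) = 0.50000
  −(0.50)·log₂(0.50) = 0.50000
Sum: 0.50000 + 0.50000 = 1.0000 bits.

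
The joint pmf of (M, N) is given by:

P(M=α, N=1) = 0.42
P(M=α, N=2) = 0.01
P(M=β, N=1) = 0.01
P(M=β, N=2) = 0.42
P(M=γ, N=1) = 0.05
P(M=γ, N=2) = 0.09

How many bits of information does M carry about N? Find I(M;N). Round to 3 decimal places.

Marginals: p(M) = (0.4300, 0.4300, 0.1400), p(N) = (0.4800, 0.5200).
I(M;N) = H(M) + H(N) − H(M,N).
H(M) = 1.4442, H(N) = 0.9988, H(M,N) = 1.7129.
I(M;N) = 1.4442 + 0.9988 − 1.7129 = 0.730 bits.

0.730 bits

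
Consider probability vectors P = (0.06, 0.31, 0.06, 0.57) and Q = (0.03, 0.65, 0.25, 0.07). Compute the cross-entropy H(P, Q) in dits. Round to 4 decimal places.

H(P,Q) = −Σ p·log₁₀ q.
  −0.06·log₁₀(0.03) = 0.09137
  −0.31·log₁₀(0.65) = 0.05800
  −0.06·log₁₀(0.25) = 0.03612
  −0.57·log₁₀(0.07) = 0.65829
H(P,Q) = 0.8438 dits.

0.8438 dits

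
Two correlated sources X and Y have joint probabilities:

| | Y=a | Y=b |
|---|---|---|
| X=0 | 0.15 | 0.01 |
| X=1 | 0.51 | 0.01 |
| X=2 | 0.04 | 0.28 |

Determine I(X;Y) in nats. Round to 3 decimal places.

0.403 nats

Marginals: p(X) = (0.1600, 0.5200, 0.3200), p(Y) = (0.7000, 0.3000).
I(X;Y) = H(X) + H(Y) − H(X,Y).
H(X) = 0.9979, H(Y) = 0.6109, H(X,Y) = 1.2053.
I(X;Y) = 0.9979 + 0.6109 − 1.2053 = 0.403 nats.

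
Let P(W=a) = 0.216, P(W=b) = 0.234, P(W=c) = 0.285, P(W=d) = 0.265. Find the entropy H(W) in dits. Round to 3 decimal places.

0.600 dits

H(W) = −Σ p·log₁₀ p.
  −(0.216)·log₁₀(0.216) = 0.1438
  −(0.234)·log₁₀(0.234) = 0.1476
  −(0.285)·log₁₀(0.285) = 0.1554
  −(0.265)·log₁₀(0.265) = 0.1528
Sum: 0.1438 + 0.1476 + 0.1554 + 0.1528 = 0.600 dits.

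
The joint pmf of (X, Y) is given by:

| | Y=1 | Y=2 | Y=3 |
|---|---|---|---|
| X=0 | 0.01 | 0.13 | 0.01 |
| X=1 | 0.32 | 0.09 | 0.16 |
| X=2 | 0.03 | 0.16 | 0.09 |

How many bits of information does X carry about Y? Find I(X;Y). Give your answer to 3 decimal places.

Marginals: p(X) = (0.1500, 0.5700, 0.2800), p(Y) = (0.3600, 0.3800, 0.2600).
I(X;Y) = Σ p(x,y)·log₂[p(x,y)/(p(x)p(y))].
  (0,1): 0.01·log₂(0.1852) = -0.0243
  (0,2): 0.13·log₂(2.2807) = 0.1546
  (0,3): 0.01·log₂(0.2564) = -0.0196
  (1,1): 0.32·log₂(1.5595) = 0.2051
  (1,2): 0.09·log₂(0.4155) = -0.1140
  (1,3): 0.16·log₂(1.0796) = 0.0177
  (2,1): 0.03·log₂(0.2976) = -0.0525
  (2,2): 0.16·log₂(1.5038) = 0.0942
  (2,3): 0.09·log₂(1.2363) = 0.0275
Sum = 0.289 bits.

0.289 bits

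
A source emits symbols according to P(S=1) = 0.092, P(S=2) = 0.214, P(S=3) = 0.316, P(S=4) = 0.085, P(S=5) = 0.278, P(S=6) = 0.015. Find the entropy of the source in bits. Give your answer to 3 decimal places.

2.224 bits

H(S) = −Σ p·log₂ p.
  −(0.092)·log₂(0.092) = 0.3167
  −(0.214)·log₂(0.214) = 0.4760
  −(0.316)·log₂(0.316) = 0.5252
  −(0.085)·log₂(0.085) = 0.3023
  −(0.278)·log₂(0.278) = 0.5134
  −(0.015)·log₂(0.015) = 0.0909
Sum: 0.3167 + 0.4760 + 0.5252 + 0.3023 + 0.5134 + 0.0909 = 2.224 bits.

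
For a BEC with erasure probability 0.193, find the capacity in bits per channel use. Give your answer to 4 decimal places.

Binary erasure channel: capacity C = 1 − ε.
C = 1 − 0.193 = 0.8070 bits per channel use.

0.8070 bits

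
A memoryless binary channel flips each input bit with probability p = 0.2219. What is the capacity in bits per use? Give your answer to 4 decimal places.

Binary symmetric channel: C = 1 − h₂(ε) where h₂ is the binary entropy function.
h₂(0.2219) = −0.2219·log₂0.2219 − 0.7781·log₂0.7781 = 0.7636.
C = 1 − 0.7636 = 0.2364 bits per channel use.

0.2364 bits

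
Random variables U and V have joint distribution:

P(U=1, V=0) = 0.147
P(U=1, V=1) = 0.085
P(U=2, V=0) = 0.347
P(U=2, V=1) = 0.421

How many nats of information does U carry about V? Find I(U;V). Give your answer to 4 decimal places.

Marginals: p(U) = (0.2320, 0.7680), p(V) = (0.4940, 0.5060).
I(U;V) = Σ p(x,y)·ln[p(x,y)/(p(x)p(y))].
  (1,0): 0.147·ln(1.2826) = 0.03659
  (1,1): 0.085·ln(0.7241) = -0.02744
  (2,0): 0.347·ln(0.9146) = -0.03097
  (2,1): 0.421·ln(1.0834) = 0.03371
Sum = 0.0119 nats.

0.0119 nats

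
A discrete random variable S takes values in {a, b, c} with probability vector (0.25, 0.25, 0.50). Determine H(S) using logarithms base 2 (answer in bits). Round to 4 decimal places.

H(S) = −Σ p·log₂ p.
  −(0.25)·log₂(0.25) = 0.50000
  −(0.25)·log₂(0.25) = 0.50000
  −(0.50)·log₂(0.50) = 0.50000
Sum: 0.50000 + 0.50000 + 0.50000 = 1.5000 bits.

1.5000 bits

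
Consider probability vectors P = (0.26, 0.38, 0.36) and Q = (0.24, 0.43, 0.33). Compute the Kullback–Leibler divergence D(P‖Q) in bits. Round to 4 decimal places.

D(P‖Q) = Σ p·log₂(p/q).
  0.26·log₂(0.26/0.24) = 0.03002
  0.38·log₂(0.38/0.43) = -0.06777
  0.36·log₂(0.36/0.33) = 0.04519
D(P‖Q) = 0.0074 bits.

0.0074 bits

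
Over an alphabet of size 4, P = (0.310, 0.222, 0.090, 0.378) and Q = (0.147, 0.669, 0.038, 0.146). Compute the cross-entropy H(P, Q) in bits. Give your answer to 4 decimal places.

H(P,Q) = −Σ p·log₂ q.
  −0.310·log₂(0.147) = 0.85749
  −0.222·log₂(0.669) = 0.12874
  −0.090·log₂(0.038) = 0.42461
  −0.378·log₂(0.146) = 1.04931
H(P,Q) = 2.4602 bits.

2.4602 bits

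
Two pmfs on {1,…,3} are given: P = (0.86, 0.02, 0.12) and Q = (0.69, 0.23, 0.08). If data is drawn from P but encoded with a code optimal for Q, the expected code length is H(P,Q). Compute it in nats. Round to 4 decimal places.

0.6516 nats

H(P,Q) = −Σ p·ln q.
  −0.86·ln(0.69) = 0.31911
  −0.02·ln(0.23) = 0.02939
  −0.12·ln(0.08) = 0.30309
H(P,Q) = 0.6516 nats.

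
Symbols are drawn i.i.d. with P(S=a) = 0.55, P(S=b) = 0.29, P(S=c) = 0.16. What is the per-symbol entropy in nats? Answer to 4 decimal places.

H(S) = −Σ p·ln p.
  −(0.55)·ln(0.55) = 0.32881
  −(0.29)·ln(0.29) = 0.35898
  −(0.16)·ln(0.16) = 0.29321
Sum: 0.32881 + 0.35898 + 0.29321 = 0.9810 nats.

0.9810 nats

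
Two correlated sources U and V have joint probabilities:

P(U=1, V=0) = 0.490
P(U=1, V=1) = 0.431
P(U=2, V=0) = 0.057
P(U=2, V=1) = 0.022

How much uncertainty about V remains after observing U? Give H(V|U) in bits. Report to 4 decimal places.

0.9857 bits

Chain rule: H(V|U) = H(U,V) − H(U).
Marginals: p(U) = (0.9210, 0.0790), p(V) = (0.5470, 0.4530).
H(U,V) = 1.3843 bits; H(U) = 0.3986 bits.
H(V|U) = 1.3843 − 0.3986 = 0.9857 bits.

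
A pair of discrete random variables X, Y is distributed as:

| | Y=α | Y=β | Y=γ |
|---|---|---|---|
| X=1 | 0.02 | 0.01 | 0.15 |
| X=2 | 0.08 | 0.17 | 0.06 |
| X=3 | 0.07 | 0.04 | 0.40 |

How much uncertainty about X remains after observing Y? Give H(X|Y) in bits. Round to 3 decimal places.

1.192 bits

Marginals: p(X) = (0.1800, 0.3100, 0.5100), p(Y) = (0.1700, 0.2200, 0.6100).
H(X|Y) = Σ p(Y) · H(X|Y=·).
  Y=α: p=0.1700, H(X|Y=α) = 1.4021
  Y=β: p=0.2200, H(X|Y=β) = 0.9373
  Y=γ: p=0.6100, H(X|Y=γ) = 1.2260
Weighted sum = 1.192 bits.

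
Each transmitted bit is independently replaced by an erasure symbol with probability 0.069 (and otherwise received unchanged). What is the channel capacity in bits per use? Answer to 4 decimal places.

Binary erasure channel: capacity C = 1 − ε.
C = 1 − 0.069 = 0.9310 bits per channel use.

0.9310 bits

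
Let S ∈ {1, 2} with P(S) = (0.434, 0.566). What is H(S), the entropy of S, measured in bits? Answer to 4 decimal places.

H(S) = −Σ p·log₂ p.
  −(0.434)·log₂(0.434) = 0.52264
  −(0.566)·log₂(0.566) = 0.46476
Sum: 0.52264 + 0.46476 = 0.9874 bits.

0.9874 bits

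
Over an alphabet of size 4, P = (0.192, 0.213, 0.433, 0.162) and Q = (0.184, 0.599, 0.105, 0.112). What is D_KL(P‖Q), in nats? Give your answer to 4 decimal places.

D(P‖Q) = Σ p·ln(p/q).
  0.192·ln(0.192/0.184) = 0.00817
  0.213·ln(0.213/0.599) = -0.22024
  0.433·ln(0.433/0.105) = 0.61346
  0.162·ln(0.162/0.112) = 0.05979
D(P‖Q) = 0.4612 nats.

0.4612 nats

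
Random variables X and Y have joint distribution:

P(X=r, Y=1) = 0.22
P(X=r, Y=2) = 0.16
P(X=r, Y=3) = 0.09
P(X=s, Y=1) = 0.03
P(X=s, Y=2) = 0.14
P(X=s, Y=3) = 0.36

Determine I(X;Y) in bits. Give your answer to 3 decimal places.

0.241 bits

Marginals: p(X) = (0.4700, 0.5300), p(Y) = (0.2500, 0.3000, 0.4500).
I(X;Y) = Σ p(x,y)·log₂[p(x,y)/(p(x)p(y))].
  (r,1): 0.22·log₂(1.8723) = 0.1991
  (r,2): 0.16·log₂(1.1348) = 0.0292
  (r,3): 0.09·log₂(0.4255) = -0.1109
  (s,1): 0.03·log₂(0.2264) = -0.0643
  (s,2): 0.14·log₂(0.8805) = -0.0257
  (s,3): 0.36·log₂(1.5094) = 0.2138
Sum = 0.241 bits.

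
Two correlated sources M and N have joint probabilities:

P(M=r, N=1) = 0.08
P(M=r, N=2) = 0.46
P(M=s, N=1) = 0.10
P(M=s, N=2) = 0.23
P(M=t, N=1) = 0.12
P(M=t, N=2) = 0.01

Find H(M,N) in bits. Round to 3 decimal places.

2.060 bits

H(M,N) = −Σ p(x,y)·log₂ p(x,y) over all 6 cells.
  cell (r,1): −0.08·log₂0.08 = 0.2915
  cell (r,2): −0.46·log₂0.46 = 0.5153
  cell (s,1): −0.10·log₂0.10 = 0.3322
  cell (s,2): −0.23·log₂0.23 = 0.4877
  cell (t,1): −0.12·log₂0.12 = 0.3671
  cell (t,2): −0.01·log₂0.01 = 0.0664
Sum = 2.060 bits.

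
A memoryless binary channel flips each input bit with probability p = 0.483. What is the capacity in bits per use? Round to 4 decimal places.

Binary symmetric channel: C = 1 − h₂(ε) where h₂ is the binary entropy function.
h₂(0.483) = −0.483·log₂0.483 − 0.517·log₂0.517 = 0.9992.
C = 1 − 0.9992 = 0.0008 bits per channel use.

0.0008 bits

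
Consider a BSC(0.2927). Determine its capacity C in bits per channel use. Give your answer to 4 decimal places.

0.1278 bits

Binary symmetric channel: C = 1 − h₂(ε) where h₂ is the binary entropy function.
h₂(0.2927) = −0.2927·log₂0.2927 − 0.7073·log₂0.7073 = 0.8722.
C = 1 − 0.8722 = 0.1278 bits per channel use.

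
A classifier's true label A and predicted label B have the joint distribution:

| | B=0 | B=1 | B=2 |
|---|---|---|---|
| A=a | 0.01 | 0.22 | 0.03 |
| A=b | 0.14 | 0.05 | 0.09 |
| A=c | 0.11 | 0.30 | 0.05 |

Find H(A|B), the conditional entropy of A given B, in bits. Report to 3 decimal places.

Marginals: p(A) = (0.2600, 0.2800, 0.4600), p(B) = (0.2600, 0.5700, 0.1700).
H(A|B) = Σ p(B) · H(A|B=·).
  B=0: p=0.2600, H(A|B=0) = 1.1867
  B=1: p=0.5700, H(A|B=1) = 1.3255
  B=2: p=0.1700, H(A|B=2) = 1.4466
Weighted sum = 1.310 bits.

1.310 bits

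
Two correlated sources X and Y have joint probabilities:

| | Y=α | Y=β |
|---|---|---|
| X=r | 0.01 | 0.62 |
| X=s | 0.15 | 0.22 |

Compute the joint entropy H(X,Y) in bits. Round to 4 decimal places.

H(X,Y) = −Σ p(x,y)·log₂ p(x,y) over all 4 cells.
  cell (r,α): −0.01·log₂0.01 = 0.06644
  cell (r,β): −0.62·log₂0.62 = 0.42759
  cell (s,α): −0.15·log₂0.15 = 0.41054
  cell (s,β): −0.22·log₂0.22 = 0.48057
Sum = 1.3851 bits.

1.3851 bits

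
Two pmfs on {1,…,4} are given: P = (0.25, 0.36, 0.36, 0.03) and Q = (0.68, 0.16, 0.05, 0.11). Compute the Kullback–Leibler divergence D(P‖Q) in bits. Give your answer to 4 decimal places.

D(P‖Q) = Σ p·log₂(p/q).
  0.25·log₂(0.25/0.68) = -0.36090
  0.36·log₂(0.36/0.16) = 0.42117
  0.36·log₂(0.36/0.05) = 1.02528
  0.03·log₂(0.03/0.11) = -0.05623
D(P‖Q) = 1.0293 bits.

1.0293 bits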